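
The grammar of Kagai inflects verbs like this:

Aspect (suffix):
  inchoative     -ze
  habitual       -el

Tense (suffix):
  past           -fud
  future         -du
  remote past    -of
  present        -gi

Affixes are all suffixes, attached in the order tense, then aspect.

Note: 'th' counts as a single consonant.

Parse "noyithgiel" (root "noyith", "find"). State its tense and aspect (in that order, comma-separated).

present, habitual

Segment: noyith-gi-el.
tense: -gi → present.
aspect: -el → habitual.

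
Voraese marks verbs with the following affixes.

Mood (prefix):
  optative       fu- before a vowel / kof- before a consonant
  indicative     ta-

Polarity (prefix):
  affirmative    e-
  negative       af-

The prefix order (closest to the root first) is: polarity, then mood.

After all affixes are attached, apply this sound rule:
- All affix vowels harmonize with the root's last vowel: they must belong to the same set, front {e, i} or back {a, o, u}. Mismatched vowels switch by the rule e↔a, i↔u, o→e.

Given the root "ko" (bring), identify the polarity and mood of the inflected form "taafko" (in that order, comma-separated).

Segment: ta-af-ko.
polarity: af- → negative.
mood: ta- → indicative.

negative, indicative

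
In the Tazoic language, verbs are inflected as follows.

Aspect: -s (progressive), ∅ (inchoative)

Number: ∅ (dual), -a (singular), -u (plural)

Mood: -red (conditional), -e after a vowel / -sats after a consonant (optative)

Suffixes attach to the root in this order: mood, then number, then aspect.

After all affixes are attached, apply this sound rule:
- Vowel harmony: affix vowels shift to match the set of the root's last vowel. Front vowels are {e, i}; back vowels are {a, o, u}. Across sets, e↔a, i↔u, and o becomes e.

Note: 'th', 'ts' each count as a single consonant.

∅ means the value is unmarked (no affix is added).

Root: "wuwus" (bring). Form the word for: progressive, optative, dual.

Attach mood optative -sats (after consonant 's') → wuwussats.
number = dual: zero marking, form stays wuwussats.
Attach aspect progressive -s → wuwussatss.
Vowel harmony: no change.

wuwussatss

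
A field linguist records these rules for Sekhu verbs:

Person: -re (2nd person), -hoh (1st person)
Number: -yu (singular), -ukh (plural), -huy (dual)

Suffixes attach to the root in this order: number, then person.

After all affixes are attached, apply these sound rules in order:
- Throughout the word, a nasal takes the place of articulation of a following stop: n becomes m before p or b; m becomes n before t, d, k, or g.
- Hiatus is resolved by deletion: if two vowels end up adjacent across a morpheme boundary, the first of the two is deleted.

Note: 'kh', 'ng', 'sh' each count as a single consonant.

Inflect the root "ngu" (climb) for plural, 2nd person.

ngukhre

Attach number plural -ukh → nguukh.
Attach person 2nd person -re → nguukhre.
Nasal assimilation: no change.
Apply vowel deletion: nguukhre → ngukhre.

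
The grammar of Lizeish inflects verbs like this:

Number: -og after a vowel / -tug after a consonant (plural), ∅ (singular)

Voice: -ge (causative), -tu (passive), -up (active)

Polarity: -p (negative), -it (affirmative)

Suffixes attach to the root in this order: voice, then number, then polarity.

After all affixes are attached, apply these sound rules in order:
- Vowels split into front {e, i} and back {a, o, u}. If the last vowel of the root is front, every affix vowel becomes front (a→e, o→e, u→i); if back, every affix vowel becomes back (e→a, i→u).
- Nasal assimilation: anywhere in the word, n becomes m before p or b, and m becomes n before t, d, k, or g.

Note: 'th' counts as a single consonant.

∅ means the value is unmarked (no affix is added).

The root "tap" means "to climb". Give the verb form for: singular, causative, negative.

Attach voice causative -ge → tapge.
number = singular: zero marking, form stays tapge.
Attach polarity negative -p → tapgep.
Apply vowel harmony: tapgep → tapgap.
Nasal assimilation: no change.

tapgap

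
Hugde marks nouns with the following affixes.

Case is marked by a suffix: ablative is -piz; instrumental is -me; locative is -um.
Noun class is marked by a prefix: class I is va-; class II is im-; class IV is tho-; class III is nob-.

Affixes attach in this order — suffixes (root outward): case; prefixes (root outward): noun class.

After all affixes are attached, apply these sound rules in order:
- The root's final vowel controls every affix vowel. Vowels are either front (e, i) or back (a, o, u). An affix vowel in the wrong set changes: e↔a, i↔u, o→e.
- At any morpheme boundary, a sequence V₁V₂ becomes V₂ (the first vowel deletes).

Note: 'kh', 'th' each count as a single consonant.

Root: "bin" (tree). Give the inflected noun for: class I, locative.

Attach case locative -um → binum.
Attach noun class class I va- → vabinum.
Apply vowel harmony: vabinum → vebinim.
Vowel deletion: no change.

vebinim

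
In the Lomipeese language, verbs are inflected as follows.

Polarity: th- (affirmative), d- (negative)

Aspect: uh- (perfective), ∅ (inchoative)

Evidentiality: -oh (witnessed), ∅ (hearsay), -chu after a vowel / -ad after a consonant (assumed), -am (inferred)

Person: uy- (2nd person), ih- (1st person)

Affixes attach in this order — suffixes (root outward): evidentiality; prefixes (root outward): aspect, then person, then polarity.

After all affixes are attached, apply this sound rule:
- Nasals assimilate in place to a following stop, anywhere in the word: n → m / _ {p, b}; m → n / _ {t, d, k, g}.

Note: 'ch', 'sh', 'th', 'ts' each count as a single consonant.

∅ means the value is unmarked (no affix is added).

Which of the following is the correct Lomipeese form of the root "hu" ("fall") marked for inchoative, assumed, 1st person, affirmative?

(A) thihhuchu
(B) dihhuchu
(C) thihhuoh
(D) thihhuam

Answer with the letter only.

A

aspect = inchoative: zero marking, form stays hu.
Attach person 1st person ih- → ihhu.
Attach polarity affirmative th- → thihhu.
Attach evidentiality assumed -chu (after vowel 'u') → thihhuchu.
Nasal assimilation: no change.
So the correct form is thihhuchu, option (A).
(D) thihhuam is wrong: it uses inferred instead of assumed for evidentiality.
(B) dihhuchu is wrong: it uses negative instead of affirmative for polarity.
(C) thihhuoh is wrong: it uses witnessed instead of assumed for evidentiality.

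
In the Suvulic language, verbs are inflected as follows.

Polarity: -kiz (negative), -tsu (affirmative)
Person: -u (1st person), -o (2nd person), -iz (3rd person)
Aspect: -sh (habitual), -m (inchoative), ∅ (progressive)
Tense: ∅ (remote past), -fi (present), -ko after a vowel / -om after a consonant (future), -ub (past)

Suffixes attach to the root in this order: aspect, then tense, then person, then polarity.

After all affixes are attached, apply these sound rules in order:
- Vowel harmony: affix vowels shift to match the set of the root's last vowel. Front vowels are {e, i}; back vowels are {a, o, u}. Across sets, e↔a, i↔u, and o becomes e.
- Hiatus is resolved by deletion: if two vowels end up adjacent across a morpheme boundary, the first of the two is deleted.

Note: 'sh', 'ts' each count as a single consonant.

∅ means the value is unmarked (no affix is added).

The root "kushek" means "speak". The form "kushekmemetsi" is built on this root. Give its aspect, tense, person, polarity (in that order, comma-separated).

Segment: kushek-m-om-o-tsu.
aspect: -m → inchoative.
tense: -ko/om → future.
person: -o → 2nd person.
polarity: -tsu → affirmative.

inchoative, future, 2nd person, affirmative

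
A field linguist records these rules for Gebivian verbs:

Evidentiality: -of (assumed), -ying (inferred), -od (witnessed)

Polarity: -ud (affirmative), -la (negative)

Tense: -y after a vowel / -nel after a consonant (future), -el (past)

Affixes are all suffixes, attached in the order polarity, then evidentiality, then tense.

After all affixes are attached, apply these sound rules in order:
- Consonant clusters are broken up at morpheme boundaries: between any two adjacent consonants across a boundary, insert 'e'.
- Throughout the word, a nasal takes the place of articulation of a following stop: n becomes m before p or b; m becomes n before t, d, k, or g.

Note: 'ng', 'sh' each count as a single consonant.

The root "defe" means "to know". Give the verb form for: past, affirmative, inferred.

Attach polarity affirmative -ud → defeud.
Attach evidentiality inferred -ying → defeudying.
Attach tense past -el → defeudyingel.
Apply epenthesis: defeudyingel → defeudeyingel.
Nasal assimilation: no change.

defeudeyingel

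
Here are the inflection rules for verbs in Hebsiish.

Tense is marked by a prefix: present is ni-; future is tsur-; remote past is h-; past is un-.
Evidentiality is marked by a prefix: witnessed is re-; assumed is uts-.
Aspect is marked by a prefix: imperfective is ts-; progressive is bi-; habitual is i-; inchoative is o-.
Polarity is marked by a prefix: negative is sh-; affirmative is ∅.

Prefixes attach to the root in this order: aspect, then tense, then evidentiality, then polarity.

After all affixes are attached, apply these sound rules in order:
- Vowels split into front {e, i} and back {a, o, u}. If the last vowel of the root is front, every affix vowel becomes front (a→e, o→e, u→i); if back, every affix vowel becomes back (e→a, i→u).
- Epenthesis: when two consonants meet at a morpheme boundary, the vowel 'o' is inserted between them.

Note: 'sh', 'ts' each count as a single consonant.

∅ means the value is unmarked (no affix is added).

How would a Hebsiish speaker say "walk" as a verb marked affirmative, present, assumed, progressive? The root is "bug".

utsonububug

Attach aspect progressive bi- → bibug.
Attach tense present ni- → nibibug.
Attach evidentiality assumed uts- → utsnibibug.
polarity = affirmative: zero marking, form stays utsnibibug.
Apply vowel harmony: utsnibibug → utsnububug.
Apply epenthesis: utsnububug → utsonububug.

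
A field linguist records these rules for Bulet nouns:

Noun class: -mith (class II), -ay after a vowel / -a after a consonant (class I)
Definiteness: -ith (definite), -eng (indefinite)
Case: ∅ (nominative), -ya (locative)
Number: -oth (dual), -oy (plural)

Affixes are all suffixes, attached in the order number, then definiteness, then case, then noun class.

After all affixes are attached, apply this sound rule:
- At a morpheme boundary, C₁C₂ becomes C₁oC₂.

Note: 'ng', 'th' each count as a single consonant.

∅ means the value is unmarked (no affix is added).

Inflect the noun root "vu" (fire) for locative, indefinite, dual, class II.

Attach number dual -oth → vuoth.
Attach definiteness indefinite -eng → vuotheng.
Attach case locative -ya → vuothengya.
Attach noun class class II -mith → vuothengyamith.
Apply epenthesis: vuothengyamith → vuothengoyamith.

vuothengoyamith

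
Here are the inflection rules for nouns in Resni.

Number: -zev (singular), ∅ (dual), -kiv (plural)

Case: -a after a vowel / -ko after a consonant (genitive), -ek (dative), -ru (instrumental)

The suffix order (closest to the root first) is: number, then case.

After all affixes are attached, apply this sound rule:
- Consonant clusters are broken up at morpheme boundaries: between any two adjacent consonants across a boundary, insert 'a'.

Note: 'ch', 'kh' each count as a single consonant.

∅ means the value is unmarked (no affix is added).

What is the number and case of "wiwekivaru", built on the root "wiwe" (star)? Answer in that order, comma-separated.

plural, instrumental

Segment: wiwe-kiv-ru.
number: -kiv → plural.
case: -ru → instrumental.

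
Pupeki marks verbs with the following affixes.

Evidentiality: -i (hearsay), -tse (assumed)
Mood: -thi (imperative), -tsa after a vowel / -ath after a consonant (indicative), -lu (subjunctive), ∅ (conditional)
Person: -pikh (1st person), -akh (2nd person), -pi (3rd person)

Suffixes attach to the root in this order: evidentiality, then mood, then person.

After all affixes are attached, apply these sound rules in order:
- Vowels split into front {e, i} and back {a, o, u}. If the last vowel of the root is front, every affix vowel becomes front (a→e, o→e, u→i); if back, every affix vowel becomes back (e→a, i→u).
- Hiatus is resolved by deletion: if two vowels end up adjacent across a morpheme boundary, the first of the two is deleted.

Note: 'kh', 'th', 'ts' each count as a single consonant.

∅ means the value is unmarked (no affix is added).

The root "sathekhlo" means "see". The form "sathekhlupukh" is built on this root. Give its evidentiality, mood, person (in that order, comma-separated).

Segment: sathekhlo-i-pikh.
evidentiality: -i → hearsay.
mood: ∅ → conditional.
person: -pikh → 1st person.

hearsay, conditional, 1st person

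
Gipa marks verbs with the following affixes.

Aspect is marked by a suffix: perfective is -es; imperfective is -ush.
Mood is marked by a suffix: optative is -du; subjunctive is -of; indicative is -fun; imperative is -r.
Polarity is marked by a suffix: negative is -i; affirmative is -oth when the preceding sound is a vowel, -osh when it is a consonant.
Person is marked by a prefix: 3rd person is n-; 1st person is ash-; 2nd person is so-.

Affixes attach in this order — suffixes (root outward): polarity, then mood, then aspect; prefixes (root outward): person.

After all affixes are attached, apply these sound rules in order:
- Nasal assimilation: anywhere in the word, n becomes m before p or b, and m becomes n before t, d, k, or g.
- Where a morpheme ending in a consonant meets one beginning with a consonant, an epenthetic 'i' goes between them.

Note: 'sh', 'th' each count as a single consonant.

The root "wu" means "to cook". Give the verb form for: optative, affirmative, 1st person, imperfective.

Attach polarity affirmative -oth (after vowel 'u') → wuoth.
Attach person 1st person ash- → ashwuoth.
Attach mood optative -du → ashwuothdu.
Attach aspect imperfective -ush → ashwuothduush.
Nasal assimilation: no change.
Apply epenthesis: ashwuothduush → ashiwuothiduush.

ashiwuothiduush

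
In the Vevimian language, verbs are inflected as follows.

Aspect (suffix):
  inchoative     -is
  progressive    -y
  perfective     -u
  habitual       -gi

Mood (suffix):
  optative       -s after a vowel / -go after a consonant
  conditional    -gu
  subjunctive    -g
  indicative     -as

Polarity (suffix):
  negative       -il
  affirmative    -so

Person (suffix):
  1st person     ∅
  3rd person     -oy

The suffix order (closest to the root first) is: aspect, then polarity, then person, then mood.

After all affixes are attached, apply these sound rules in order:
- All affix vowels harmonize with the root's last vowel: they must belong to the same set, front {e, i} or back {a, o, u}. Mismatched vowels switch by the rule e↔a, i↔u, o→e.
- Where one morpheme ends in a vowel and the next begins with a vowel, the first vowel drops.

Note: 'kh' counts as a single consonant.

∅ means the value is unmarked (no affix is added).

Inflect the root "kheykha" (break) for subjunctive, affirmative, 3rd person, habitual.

kheykhagusoyg

Attach aspect habitual -gi → kheykhagi.
Attach polarity affirmative -so → kheykhagiso.
Attach person 3rd person -oy → kheykhagisooy.
Attach mood subjunctive -g → kheykhagisooyg.
Apply vowel harmony: kheykhagisooyg → kheykhagusooyg.
Apply vowel deletion: kheykhagusooyg → kheykhagusoyg.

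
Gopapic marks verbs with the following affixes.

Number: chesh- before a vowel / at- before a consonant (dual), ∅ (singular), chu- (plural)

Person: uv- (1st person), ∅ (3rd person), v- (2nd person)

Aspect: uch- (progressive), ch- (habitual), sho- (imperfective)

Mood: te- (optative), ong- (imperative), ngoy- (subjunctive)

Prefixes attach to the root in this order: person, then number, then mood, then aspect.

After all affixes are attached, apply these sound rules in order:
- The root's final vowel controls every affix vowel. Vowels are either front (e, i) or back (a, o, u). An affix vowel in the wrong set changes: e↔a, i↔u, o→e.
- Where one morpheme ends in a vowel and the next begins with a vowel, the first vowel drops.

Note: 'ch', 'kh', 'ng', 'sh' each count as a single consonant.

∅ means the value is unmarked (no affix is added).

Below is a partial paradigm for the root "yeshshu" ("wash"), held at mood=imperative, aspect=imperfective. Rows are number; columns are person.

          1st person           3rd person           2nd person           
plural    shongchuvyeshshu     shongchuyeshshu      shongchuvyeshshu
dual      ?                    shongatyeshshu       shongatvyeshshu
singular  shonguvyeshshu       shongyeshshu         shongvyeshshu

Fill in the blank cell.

Attach person 1st person uv- → uvyeshshu.
Attach number dual chesh- (before vowel 'u') → cheshuvyeshshu.
Attach mood imperative ong- → ongcheshuvyeshshu.
Attach aspect imperfective sho- → shoongcheshuvyeshshu.
Apply vowel harmony: shoongcheshuvyeshshu → shoongchashuvyeshshu.
Apply vowel deletion: shoongchashuvyeshshu → shongchashuvyeshshu.

shongchashuvyeshshu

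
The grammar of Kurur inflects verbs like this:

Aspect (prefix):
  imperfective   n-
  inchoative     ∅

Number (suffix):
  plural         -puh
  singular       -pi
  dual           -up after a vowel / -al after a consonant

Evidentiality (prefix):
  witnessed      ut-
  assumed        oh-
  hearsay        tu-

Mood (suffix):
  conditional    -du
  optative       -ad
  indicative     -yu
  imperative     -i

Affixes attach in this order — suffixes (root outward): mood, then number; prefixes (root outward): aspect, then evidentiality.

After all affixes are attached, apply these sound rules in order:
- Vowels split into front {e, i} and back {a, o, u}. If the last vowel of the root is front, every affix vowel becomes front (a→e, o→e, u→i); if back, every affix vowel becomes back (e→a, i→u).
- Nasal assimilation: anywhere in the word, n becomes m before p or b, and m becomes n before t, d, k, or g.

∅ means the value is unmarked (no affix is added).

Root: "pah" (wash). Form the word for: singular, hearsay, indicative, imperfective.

Attach aspect imperfective n- → npah.
Attach evidentiality hearsay tu- → tunpah.
Attach mood indicative -yu → tunpahyu.
Attach number singular -pi → tunpahyupi.
Apply vowel harmony: tunpahyupi → tunpahyupu.
Apply nasal assimilation: tunpahyupu → tumpahyupu.

tumpahyupu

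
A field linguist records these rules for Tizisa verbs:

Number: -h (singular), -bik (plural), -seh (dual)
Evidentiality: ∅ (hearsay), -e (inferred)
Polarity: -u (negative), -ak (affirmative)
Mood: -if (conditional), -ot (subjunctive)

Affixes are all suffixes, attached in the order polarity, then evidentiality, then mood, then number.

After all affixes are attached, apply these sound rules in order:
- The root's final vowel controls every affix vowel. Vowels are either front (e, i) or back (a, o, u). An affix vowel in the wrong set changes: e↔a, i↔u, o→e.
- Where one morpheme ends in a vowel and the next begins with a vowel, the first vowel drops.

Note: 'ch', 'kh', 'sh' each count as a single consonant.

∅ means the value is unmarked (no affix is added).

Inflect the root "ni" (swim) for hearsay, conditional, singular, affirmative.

nekifh

Attach polarity affirmative -ak → niak.
evidentiality = hearsay: zero marking, form stays niak.
Attach mood conditional -if → niakif.
Attach number singular -h → niakifh.
Apply vowel harmony: niakifh → niekifh.
Apply vowel deletion: niekifh → nekifh.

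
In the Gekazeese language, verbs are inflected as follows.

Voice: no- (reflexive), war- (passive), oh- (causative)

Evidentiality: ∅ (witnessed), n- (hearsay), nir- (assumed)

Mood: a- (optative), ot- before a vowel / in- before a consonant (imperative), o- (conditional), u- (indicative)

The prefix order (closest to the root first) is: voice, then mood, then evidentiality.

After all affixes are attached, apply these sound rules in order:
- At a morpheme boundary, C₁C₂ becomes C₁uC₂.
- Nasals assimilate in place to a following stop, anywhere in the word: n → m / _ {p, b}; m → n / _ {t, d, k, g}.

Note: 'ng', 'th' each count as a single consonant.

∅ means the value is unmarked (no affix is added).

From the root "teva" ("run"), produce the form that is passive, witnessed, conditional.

owaruteva

Attach voice passive war- → warteva.
Attach mood conditional o- → owarteva.
evidentiality = witnessed: zero marking, form stays owarteva.
Apply epenthesis: owarteva → owaruteva.
Nasal assimilation: no change.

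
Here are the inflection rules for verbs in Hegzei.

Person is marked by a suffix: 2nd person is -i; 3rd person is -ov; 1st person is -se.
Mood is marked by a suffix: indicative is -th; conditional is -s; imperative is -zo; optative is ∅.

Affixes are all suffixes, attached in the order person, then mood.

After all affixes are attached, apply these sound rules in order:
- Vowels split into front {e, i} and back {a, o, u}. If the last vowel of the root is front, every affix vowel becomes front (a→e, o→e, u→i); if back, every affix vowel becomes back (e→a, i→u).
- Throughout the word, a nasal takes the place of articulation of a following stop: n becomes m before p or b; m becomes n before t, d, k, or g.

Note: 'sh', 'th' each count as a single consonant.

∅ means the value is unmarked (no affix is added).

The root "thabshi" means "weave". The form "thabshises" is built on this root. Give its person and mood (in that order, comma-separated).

1st person, conditional

Segment: thabshi-se-s.
person: -se → 1st person.
mood: -s → conditional.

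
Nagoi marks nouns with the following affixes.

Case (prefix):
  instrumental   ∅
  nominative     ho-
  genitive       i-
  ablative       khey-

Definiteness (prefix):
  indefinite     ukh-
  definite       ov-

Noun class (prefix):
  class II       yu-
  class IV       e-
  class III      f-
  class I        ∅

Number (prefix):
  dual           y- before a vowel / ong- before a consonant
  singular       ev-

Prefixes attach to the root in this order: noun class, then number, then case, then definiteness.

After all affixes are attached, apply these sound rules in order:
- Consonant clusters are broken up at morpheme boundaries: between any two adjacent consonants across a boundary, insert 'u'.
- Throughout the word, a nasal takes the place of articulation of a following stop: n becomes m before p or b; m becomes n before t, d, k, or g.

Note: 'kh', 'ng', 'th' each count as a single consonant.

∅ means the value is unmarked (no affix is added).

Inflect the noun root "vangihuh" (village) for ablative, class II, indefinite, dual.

ukhukheyonguyuvangihuh

Attach noun class class II yu- → yuvangihuh.
Attach number dual ong- (before consonant 'y') → ongyuvangihuh.
Attach case ablative khey- → kheyongyuvangihuh.
Attach definiteness indefinite ukh- → ukhkheyongyuvangihuh.
Apply epenthesis: ukhkheyongyuvangihuh → ukhukheyonguyuvangihuh.
Nasal assimilation: no change.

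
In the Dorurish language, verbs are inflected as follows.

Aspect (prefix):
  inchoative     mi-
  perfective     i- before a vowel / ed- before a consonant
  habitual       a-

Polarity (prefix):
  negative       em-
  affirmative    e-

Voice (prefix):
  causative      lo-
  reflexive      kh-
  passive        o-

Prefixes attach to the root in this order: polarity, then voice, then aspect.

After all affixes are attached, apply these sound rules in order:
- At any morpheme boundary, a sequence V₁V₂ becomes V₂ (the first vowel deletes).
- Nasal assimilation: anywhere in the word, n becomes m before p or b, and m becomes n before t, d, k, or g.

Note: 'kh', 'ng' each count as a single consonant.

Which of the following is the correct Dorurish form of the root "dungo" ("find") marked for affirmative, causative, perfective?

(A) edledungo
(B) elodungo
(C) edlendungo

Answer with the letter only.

A

Attach polarity affirmative e- → edungo.
Attach voice causative lo- → loedungo.
Attach aspect perfective ed- (before consonant 'l') → edloedungo.
Apply vowel deletion: edloedungo → edledungo.
Nasal assimilation: no change.
So the correct form is edledungo, option (A).
(C) edlendungo is wrong: it uses negative instead of affirmative for polarity.
(B) elodungo is wrong: it has the affixes in the wrong order.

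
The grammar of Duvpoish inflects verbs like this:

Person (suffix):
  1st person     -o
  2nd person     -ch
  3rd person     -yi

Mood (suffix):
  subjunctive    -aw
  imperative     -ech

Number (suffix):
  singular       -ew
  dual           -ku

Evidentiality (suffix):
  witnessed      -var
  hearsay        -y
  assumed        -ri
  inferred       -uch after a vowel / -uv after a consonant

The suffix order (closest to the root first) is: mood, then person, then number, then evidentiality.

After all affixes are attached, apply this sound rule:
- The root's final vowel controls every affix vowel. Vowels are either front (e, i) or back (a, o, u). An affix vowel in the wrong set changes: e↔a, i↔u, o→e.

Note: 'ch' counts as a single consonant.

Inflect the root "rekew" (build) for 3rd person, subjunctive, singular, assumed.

rekewewyiewri

Attach mood subjunctive -aw → rekewaw.
Attach person 3rd person -yi → rekewawyi.
Attach number singular -ew → rekewawyiew.
Attach evidentiality assumed -ri → rekewawyiewri.
Apply vowel harmony: rekewawyiewri → rekewewyiewri.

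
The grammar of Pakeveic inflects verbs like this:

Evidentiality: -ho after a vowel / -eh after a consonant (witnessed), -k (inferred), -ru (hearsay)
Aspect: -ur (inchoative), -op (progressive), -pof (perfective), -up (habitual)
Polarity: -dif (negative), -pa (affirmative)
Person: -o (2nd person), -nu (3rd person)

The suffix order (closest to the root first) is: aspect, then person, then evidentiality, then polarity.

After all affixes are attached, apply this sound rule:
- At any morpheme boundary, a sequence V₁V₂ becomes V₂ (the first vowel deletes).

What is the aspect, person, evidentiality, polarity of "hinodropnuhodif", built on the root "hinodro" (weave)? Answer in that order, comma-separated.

Segment: hinodro-op-nu-ho-dif.
aspect: -op → progressive.
person: -nu → 3rd person.
evidentiality: -ho/eh → witnessed.
polarity: -dif → negative.

progressive, 3rd person, witnessed, negative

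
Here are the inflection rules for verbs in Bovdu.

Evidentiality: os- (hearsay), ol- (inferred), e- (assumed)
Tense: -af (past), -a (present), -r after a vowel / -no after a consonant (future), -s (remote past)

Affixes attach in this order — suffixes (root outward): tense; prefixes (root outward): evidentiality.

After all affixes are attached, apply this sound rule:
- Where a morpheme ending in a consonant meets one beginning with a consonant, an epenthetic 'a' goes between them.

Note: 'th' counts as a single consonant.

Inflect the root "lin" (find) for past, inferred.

Attach evidentiality inferred ol- → ollin.
Attach tense past -af → ollinaf.
Apply epenthesis: ollinaf → olalinaf.

olalinaf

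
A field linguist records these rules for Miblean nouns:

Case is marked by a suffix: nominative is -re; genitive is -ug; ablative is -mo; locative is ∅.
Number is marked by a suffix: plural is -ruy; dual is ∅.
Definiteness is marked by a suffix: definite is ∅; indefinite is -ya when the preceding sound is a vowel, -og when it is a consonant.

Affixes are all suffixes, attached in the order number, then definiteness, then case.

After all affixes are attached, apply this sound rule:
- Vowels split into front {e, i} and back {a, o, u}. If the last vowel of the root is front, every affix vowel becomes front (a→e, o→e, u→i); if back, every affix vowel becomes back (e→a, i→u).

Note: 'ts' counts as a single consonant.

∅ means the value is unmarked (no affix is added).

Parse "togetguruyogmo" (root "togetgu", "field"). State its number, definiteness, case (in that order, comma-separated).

Segment: togetgu-ruy-og-mo.
number: -ruy → plural.
definiteness: -ya/og → indefinite.
case: -mo → ablative.

plural, indefinite, ablative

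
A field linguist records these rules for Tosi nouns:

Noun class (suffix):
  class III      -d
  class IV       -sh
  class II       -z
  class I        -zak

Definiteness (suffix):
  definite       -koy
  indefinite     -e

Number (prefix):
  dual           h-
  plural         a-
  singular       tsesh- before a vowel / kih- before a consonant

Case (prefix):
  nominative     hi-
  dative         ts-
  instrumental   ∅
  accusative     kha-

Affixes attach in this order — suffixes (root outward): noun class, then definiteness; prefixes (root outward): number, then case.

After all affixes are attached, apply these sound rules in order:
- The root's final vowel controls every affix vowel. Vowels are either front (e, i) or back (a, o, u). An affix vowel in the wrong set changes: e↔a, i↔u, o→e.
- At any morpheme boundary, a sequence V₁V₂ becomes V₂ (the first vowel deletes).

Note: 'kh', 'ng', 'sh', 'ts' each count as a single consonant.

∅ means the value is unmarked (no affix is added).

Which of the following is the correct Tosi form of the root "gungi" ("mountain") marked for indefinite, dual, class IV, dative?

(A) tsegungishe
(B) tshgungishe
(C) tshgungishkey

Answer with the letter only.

Attach noun class class IV -sh → gungish.
Attach number dual h- → hgungish.
Attach definiteness indefinite -e → hgungishe.
Attach case dative ts- → tshgungishe.
Vowel harmony: no change.
Vowel deletion: no change.
So the correct form is tshgungishe, option (B).
(A) tsegungishe is wrong: it uses plural instead of dual for number.
(C) tshgungishkey is wrong: it uses definite instead of indefinite for definiteness.

B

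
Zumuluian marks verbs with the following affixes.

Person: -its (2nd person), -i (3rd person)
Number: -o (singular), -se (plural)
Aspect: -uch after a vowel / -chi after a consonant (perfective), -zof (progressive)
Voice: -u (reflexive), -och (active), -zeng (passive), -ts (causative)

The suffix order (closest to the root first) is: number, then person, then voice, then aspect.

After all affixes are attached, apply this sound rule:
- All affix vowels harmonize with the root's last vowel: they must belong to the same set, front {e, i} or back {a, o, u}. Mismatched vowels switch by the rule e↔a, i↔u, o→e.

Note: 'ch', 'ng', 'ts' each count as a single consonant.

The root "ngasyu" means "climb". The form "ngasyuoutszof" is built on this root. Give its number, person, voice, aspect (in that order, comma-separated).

singular, 3rd person, causative, progressive

Segment: ngasyu-o-i-ts-zof.
number: -o → singular.
person: -i → 3rd person.
voice: -ts → causative.
aspect: -zof → progressive.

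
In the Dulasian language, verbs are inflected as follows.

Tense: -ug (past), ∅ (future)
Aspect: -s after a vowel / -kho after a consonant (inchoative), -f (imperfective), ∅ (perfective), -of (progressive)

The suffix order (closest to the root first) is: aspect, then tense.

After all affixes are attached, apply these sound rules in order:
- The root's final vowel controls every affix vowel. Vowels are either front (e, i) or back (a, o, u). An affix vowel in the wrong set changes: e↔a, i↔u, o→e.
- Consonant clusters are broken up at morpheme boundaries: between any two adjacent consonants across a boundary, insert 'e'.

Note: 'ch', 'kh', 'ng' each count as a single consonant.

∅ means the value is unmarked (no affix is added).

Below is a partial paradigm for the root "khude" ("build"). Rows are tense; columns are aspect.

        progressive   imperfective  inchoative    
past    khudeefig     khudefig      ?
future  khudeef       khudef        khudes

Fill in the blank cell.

Attach aspect inchoative -s (after vowel 'e') → khudes.
Attach tense past -ug → khudesug.
Apply vowel harmony: khudesug → khudesig.
Epenthesis: no change.

khudesig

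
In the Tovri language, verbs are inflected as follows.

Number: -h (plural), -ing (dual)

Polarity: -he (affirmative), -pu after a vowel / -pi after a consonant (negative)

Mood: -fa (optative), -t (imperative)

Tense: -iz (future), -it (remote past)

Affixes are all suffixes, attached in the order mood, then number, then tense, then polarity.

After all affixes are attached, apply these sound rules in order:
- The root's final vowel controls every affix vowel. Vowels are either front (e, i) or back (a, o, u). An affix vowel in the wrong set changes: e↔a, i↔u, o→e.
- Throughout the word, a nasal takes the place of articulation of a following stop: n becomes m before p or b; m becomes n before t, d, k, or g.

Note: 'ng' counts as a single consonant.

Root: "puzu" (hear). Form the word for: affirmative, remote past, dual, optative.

puzufaungutha

Attach mood optative -fa → puzufa.
Attach number dual -ing → puzufaing.
Attach tense remote past -it → puzufaingit.
Attach polarity affirmative -he → puzufaingithe.
Apply vowel harmony: puzufaingithe → puzufaungutha.
Nasal assimilation: no change.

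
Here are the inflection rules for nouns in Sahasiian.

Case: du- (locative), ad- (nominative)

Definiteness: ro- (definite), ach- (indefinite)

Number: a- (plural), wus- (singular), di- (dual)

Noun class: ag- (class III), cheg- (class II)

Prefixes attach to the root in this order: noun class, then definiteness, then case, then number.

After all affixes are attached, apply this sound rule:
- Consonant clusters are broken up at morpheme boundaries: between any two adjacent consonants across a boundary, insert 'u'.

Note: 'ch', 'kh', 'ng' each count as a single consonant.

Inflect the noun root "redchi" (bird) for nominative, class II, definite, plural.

aadurocheguredchi

Attach noun class class II cheg- → chegredchi.
Attach definiteness definite ro- → rochegredchi.
Attach case nominative ad- → adrochegredchi.
Attach number plural a- → aadrochegredchi.
Apply epenthesis: aadrochegredchi → aadurocheguredchi.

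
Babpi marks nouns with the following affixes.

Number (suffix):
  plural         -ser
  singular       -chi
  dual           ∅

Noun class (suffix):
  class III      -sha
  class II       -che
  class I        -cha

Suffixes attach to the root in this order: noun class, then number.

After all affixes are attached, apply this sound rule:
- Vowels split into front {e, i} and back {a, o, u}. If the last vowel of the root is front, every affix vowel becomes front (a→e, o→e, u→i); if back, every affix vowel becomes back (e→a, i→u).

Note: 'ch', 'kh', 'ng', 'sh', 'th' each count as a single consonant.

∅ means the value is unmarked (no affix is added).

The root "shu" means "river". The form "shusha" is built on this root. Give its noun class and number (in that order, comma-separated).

class III, dual

Segment: shu-sha.
noun class: -sha → class III.
number: ∅ → dual.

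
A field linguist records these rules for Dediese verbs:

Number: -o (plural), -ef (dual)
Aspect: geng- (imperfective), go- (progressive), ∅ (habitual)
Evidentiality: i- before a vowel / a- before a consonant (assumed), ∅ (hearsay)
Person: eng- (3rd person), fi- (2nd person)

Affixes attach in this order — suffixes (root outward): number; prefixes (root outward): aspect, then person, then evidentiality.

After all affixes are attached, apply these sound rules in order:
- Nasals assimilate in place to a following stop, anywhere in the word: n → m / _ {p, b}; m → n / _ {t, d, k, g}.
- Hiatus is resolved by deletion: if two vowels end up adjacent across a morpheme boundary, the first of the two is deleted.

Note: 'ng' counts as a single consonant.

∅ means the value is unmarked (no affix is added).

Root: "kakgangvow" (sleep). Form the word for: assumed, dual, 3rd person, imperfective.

enggengkakgangvowef

Attach aspect imperfective geng- → gengkakgangvow.
Attach number dual -ef → gengkakgangvowef.
Attach person 3rd person eng- → enggengkakgangvowef.
Attach evidentiality assumed i- (before vowel 'e') → ienggengkakgangvowef.
Nasal assimilation: no change.
Apply vowel deletion: ienggengkakgangvowef → enggengkakgangvowef.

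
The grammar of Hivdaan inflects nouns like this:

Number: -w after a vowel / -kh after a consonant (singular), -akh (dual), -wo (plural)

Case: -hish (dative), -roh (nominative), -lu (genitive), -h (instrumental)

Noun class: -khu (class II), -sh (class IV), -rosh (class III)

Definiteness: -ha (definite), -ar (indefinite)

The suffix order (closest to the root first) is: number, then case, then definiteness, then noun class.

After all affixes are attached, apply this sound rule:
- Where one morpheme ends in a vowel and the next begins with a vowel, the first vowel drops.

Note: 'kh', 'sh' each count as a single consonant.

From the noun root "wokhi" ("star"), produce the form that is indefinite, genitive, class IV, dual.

wokhakhlarsh

Attach number dual -akh → wokhiakh.
Attach case genitive -lu → wokhiakhlu.
Attach definiteness indefinite -ar → wokhiakhluar.
Attach noun class class IV -sh → wokhiakhluarsh.
Apply vowel deletion: wokhiakhluarsh → wokhakhlarsh.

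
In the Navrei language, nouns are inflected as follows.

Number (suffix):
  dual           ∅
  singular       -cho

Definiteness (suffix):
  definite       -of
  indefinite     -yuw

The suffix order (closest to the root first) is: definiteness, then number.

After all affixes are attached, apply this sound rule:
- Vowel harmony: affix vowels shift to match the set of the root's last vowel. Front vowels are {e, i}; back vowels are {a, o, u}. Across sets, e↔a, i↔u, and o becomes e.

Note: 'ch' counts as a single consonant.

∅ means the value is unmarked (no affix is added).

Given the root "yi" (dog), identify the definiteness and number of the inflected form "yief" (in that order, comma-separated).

definite, dual

Segment: yi-of.
definiteness: -of → definite.
number: ∅ → dual.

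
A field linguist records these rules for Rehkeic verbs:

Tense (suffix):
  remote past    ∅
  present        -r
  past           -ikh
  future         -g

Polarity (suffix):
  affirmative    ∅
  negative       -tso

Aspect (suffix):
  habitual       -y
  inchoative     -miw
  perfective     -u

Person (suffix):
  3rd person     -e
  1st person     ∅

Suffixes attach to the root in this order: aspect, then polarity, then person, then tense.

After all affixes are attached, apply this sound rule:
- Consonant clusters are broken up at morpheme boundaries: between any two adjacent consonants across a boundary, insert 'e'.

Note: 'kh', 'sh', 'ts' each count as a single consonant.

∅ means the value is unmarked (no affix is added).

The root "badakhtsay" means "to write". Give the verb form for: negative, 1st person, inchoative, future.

Attach aspect inchoative -miw → badakhtsaymiw.
Attach polarity negative -tso → badakhtsaymiwtso.
person = 1st person: zero marking, form stays badakhtsaymiwtso.
Attach tense future -g → badakhtsaymiwtsog.
Apply epenthesis: badakhtsaymiwtsog → badakhtsayemiwetsog.

badakhtsayemiwetsog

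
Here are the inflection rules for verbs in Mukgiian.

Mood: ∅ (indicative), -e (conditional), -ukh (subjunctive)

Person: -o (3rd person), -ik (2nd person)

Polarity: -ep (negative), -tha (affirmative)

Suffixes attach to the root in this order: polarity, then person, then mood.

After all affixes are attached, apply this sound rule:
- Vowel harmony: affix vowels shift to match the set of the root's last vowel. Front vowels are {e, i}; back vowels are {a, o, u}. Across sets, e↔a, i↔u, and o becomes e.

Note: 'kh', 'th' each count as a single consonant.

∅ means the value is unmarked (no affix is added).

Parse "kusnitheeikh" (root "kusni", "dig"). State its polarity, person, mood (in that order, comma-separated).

affirmative, 3rd person, subjunctive

Segment: kusni-tha-o-ukh.
polarity: -tha → affirmative.
person: -o → 3rd person.
mood: -ukh → subjunctive.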